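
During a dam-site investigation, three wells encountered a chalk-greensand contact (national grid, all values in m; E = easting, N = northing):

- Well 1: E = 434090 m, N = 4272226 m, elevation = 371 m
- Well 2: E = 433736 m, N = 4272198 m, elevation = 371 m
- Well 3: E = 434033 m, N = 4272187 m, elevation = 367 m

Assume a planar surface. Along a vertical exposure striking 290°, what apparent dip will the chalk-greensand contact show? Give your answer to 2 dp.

2.76°

Two edge vectors: Well 1→Well 2 = (-354, -28, 0), Well 1→Well 3 = (-57, -39, -4).
Normal n = (Well 1→Well 2) × (Well 1→Well 3) = (112, -1416, 12210).
So ∂z/∂E = −n_x/n_z = −0.00917 and ∂z/∂N = −n_y/n_z = 0.11597.
Unit vector along 290° is (sin 290°, cos 290°) = (-0.9397, 0.3420).
Slope in that direction = a·(-0.9397) + b·(0.3420) = 0.04828.
Apparent dip = arctan|0.04828| = 2.76° (true dip is 6.6°, so apparent ≤ true as expected).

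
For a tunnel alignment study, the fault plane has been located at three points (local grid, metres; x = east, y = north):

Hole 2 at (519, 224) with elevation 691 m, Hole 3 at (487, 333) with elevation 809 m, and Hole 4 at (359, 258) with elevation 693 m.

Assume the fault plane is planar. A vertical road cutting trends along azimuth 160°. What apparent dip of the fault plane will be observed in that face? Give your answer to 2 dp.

45.06°

Let the plane be z = a·x + b·y + c.
Hole 3−Hole 2: −32a + 109b = 118;  Hole 4−Hole 2: −160a + 34b = 2.
Solving gives a = 0.23202, b = 1.15068.
Unit vector along 160° is (sin 160°, cos 160°) = (0.3420, -0.9397).
Slope in that direction = a·(0.3420) + b·(-0.9397) = −1.00193.
Apparent dip = arctan|1.00193| = 45.06° (true dip is 49.6°, so apparent ≤ true as expected).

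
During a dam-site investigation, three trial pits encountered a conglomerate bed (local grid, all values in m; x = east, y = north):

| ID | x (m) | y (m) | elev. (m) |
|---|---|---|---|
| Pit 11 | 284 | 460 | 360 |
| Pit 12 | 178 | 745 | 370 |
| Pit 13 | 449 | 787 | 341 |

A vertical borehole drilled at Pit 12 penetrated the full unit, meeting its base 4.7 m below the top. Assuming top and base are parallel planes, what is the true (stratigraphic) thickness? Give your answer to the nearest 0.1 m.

4.7 m

Two edge vectors: Pit 11→Pit 12 = (-106, 285, 10), Pit 11→Pit 13 = (165, 327, -19).
Normal n = (Pit 11→Pit 12) × (Pit 11→Pit 13) = (-8685, -364, -81687).
So ∂z/∂x = −n_x/n_z = −0.10632 and ∂z/∂y = −n_y/n_z = −0.00446.
|∇z| = √(a²+b²) = 0.10641, so dip δ = arctan(0.10641) = 6.07°.
True thickness = vertical thickness × cos δ = 4.7 × cos 6.07° = 4.7 m.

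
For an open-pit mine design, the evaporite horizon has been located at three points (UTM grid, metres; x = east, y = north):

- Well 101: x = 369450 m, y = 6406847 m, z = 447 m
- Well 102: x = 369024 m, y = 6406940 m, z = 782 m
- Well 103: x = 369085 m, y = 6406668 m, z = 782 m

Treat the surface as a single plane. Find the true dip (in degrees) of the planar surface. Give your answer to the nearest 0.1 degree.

Let the plane be z = a·x + b·y + c.
Well 102−Well 101: −426a + 93b = 335;  Well 103−Well 101: −365a − 179b = 335.
Solving gives a = −0.82687, b = −0.18544.
Gradient magnitude |∇z| = √(a² + b²) = √(0.68371 + 0.03439) = 0.84741.
True dip = arctan(0.84741) = 40.3°, dipping toward ENE (azimuth ≈ 077°).

40.3°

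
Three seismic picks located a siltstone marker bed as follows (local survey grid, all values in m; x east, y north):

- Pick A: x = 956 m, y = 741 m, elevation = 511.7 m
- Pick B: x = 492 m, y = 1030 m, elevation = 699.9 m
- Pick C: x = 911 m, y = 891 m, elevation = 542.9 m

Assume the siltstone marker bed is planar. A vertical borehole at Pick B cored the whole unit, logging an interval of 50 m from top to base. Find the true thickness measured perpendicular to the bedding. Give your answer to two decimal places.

Two edge vectors: Pick A→Pick B = (-464, 289, 188.2), Pick A→Pick C = (-45, 150, 31.2).
Normal n = (Pick A→Pick B) × (Pick A→Pick C) = (-19213.2, 6007.8, -56595).
So ∂z/∂x = −n_x/n_z = −0.33949 and ∂z/∂y = −n_y/n_z = 0.10615.
|∇z| = √(a²+b²) = 0.35570, so dip δ = arctan(0.35570) = 19.58°.
True thickness = vertical thickness × cos δ = 50 × cos 19.58° = 47.11 m.

47.11 m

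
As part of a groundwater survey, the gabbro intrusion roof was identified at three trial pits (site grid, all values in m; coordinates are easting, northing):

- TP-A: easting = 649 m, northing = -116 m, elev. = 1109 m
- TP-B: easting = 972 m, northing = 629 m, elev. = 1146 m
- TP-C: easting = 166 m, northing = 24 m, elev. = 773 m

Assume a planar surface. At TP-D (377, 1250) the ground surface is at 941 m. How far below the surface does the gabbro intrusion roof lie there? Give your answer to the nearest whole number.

309 m

Two edge vectors: TP-A→TP-B = (323, 745, 37), TP-A→TP-C = (-483, 140, -336).
Normal n = (TP-A→TP-B) × (TP-A→TP-C) = (-255500, 90657, 405055).
So ∂z/∂easting = −n_x/n_z = 0.63078 and ∂z/∂northing = −n_y/n_z = −0.22381.
Intercept c from TP-A: 1109 − 409.38 − 25.96 = 673.66.
At (377, 1250): z_contact = 237.8 − 279.8 + 673.66 = 631.7 m.
Depth below ground = 941 − 631.7 = 309 m.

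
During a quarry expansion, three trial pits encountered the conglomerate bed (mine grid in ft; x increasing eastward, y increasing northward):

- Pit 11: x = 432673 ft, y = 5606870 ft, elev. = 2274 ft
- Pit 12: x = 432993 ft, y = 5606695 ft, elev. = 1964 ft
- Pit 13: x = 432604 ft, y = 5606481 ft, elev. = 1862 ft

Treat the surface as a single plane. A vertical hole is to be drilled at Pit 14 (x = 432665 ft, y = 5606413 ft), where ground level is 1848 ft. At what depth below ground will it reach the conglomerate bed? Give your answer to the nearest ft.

Two edge vectors: Pit 11→Pit 12 = (320, -175, -310), Pit 11→Pit 13 = (-69, -389, -412).
Normal n = (Pit 11→Pit 12) × (Pit 11→Pit 13) = (-48490, 153230, -136555).
So ∂z/∂x = −n_x/n_z = −0.35509502 and ∂z/∂y = −n_y/n_z = 1.12211197.
Intercept c from Pit 11: 2274 + 153640.03 − 6291535.94 = −6135621.91.
At (432665, 5606413): z_contact = −153637.2 + 6291023.1 − 6135621.91 = 1764.0 ft.
Depth below ground = 1848 − 1764.0 = 84 ft.

84 ft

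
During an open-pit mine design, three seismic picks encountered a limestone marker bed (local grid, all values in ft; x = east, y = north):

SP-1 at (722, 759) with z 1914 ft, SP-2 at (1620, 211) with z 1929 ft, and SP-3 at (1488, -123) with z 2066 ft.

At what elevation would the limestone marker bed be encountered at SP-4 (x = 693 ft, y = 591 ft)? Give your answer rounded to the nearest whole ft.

1976 ft

Let the plane be z = a·x + b·y + c.
SP-2−SP-1: 898a − 548b = 15;  SP-3−SP-1: 766a − 882b = 152.
Solving gives a = −0.18821, b = −0.33580.
Then c = 1914 − a·722 − b·759 = 2304.76.
At (693, 591): z = −130.4 − 198.5 + 2304.76 = 1975.9 ft.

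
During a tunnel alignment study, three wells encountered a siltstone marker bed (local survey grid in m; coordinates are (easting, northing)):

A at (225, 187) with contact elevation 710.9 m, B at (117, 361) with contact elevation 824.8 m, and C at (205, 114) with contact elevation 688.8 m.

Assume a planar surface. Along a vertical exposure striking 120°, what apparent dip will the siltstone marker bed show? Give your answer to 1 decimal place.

Two edge vectors: A→B = (-108, 174, 113.9), A→C = (-20, -73, -22.1).
Normal n = (A→B) × (A→C) = (4469.3, -4664.8, 11364).
So ∂z/∂E = −n_x/n_z = −0.39329 and ∂z/∂N = −n_y/n_z = 0.41049.
Unit vector along 120° is (sin 120°, cos 120°) = (0.8660, -0.5000).
Slope in that direction = a·(0.8660) + b·(-0.5000) = −0.54584.
Apparent dip = arctan|0.54584| = 28.6° (true dip is 29.6°, so apparent ≤ true as expected).

28.6°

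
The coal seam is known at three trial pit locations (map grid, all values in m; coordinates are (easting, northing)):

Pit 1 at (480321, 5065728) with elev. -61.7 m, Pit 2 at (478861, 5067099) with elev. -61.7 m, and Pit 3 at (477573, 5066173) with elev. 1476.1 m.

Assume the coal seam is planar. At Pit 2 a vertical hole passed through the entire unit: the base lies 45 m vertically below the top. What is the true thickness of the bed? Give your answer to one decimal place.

Two edge vectors: Pit 1→Pit 2 = (-1460, 1371, 0), Pit 1→Pit 3 = (-2748, 445, 1537.8).
Normal n = (Pit 1→Pit 2) × (Pit 1→Pit 3) = (2108323.8, 2245188, 3117808).
So ∂z/∂E = −n_x/n_z = −0.67622 and ∂z/∂N = −n_y/n_z = −0.72012.
|∇z| = √(a²+b²) = 0.98785, so dip δ = arctan(0.98785) = 44.65°.
True thickness = vertical thickness × cos δ = 45 × cos 44.65° = 32.0 m.

32.0 m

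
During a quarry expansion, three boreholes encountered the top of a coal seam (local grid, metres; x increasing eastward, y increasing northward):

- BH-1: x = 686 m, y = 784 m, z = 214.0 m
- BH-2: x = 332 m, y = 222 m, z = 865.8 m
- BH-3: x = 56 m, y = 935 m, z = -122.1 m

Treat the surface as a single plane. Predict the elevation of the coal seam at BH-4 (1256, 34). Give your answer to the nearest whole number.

Two edge vectors: BH-1→BH-2 = (-354, -562, 651.8), BH-1→BH-3 = (-630, 151, -336.1).
Normal n = (BH-1→BH-2) × (BH-1→BH-3) = (90466.4, -529613.4, -407514).
So ∂z/∂x = −n_x/n_z = 0.22200 and ∂z/∂y = −n_y/n_z = −1.29962.
Intercept c from BH-1: 214 − 152.29 + 1018.90 = 1080.61.
At (1256, 34): z = 278.8 − 44.2 + 1080.61 = 1315.3 m.

1315 m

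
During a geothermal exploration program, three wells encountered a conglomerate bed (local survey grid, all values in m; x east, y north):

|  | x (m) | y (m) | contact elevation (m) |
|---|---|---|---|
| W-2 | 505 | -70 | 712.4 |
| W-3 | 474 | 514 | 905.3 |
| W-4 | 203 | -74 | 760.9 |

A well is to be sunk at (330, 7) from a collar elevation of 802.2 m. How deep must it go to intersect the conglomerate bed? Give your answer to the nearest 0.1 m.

Let the plane be z = a·x + b·y + c.
W-3−W-2: −31a + 584b = 192.9;  W-4−W-2: −302a − 4b = 48.5.
Solving gives a = −0.16486, b = 0.32156.
Then c = 712.4 − a·505 − b·-70 = 818.16.
At (330, 7): z_contact = −54.40 + 2.25 + 818.16 = 766.01 m.
Depth below ground = 802.2 − 766.01 = 36.2 m.

36.2 m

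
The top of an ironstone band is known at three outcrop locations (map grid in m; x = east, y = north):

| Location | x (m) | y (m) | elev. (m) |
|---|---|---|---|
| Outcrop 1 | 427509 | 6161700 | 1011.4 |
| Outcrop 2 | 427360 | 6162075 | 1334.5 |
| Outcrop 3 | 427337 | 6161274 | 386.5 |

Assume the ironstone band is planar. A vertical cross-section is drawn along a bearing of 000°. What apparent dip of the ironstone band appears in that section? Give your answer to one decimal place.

Let the plane be z = a·x + b·y + c.
Outcrop 2−Outcrop 1: −149a + 375b = 323.1;  Outcrop 3−Outcrop 1: −172a − 426b = −624.9.
Solving gives a = 0.75560, b = 1.16182.
Unit vector along 000° is (sin 0°, cos 0°) = (0.0000, 1.0000).
Slope in that direction = a·(0.0000) + b·(1.0000) = 1.16182.
Apparent dip = arctan|1.16182| = 49.3° (true dip is 54.2°, so apparent ≤ true as expected).

49.3°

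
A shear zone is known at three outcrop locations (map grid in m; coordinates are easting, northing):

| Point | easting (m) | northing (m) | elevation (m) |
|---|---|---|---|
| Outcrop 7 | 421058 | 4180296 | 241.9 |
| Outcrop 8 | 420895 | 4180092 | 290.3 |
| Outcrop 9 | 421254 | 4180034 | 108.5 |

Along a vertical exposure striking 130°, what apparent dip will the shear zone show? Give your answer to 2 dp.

24.93°

Two edge vectors: Outcrop 7→Outcrop 8 = (-163, -204, 48.4), Outcrop 7→Outcrop 9 = (196, -262, -133.4).
Normal n = (Outcrop 7→Outcrop 8) × (Outcrop 7→Outcrop 9) = (39894.4, -12257.8, 82690).
So ∂z/∂easting = −n_x/n_z = −0.48246 and ∂z/∂northing = −n_y/n_z = 0.14824.
Unit vector along 130° is (sin 130°, cos 130°) = (0.7660, -0.6428).
Slope in that direction = a·(0.7660) + b·(-0.6428) = −0.46487.
Apparent dip = arctan|0.46487| = 24.93° (true dip is 26.8°, so apparent ≤ true as expected).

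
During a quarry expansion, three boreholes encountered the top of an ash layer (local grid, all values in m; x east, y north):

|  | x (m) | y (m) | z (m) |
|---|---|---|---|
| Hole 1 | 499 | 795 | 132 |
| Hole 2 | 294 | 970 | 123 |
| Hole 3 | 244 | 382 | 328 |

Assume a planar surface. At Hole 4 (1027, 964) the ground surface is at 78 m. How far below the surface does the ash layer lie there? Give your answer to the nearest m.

126 m

Let the plane be z = a·x + b·y + c.
Hole 2−Hole 1: −205a + 175b = −9;  Hole 3−Hole 1: −255a − 413b = 196.
Solving gives a = −0.23655, b = −0.32853.
Then c = 132 − a·499 − b·795 = 511.21.
At (1027, 964): z_contact = −242.9 − 316.7 + 511.21 = -48.4 m.
Depth below ground = 78 − (-48.4) = 126 m.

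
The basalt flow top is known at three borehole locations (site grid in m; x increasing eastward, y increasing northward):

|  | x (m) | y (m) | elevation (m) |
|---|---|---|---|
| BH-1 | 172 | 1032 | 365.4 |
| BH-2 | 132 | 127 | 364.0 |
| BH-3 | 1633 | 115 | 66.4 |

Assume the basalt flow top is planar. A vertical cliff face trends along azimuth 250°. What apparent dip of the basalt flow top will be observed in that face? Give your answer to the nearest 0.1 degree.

10.4°

Let the plane be z = a·x + b·y + c.
BH-2−BH-1: −40a − 905b = −1.4;  BH-3−BH-1: 1461a − 917b = −299.
Solving gives a = −0.19819, b = 0.01031.
Unit vector along 250° is (sin 250°, cos 250°) = (-0.9397, -0.3420).
Slope in that direction = a·(-0.9397) + b·(-0.3420) = 0.18271.
Apparent dip = arctan|0.18271| = 10.4° (true dip is 11.2°, so apparent ≤ true as expected).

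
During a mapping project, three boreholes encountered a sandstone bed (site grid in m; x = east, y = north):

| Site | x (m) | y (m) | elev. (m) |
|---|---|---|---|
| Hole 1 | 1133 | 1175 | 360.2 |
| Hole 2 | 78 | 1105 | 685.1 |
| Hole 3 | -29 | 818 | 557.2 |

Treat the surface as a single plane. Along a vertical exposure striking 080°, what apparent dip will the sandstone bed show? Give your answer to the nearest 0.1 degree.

13.6°

Two edge vectors: Hole 1→Hole 2 = (-1055, -70, 324.9), Hole 1→Hole 3 = (-1162, -357, 197).
Normal n = (Hole 1→Hole 2) × (Hole 1→Hole 3) = (102199.3, -169698.8, 295295).
So ∂z/∂x = −n_x/n_z = −0.34609 and ∂z/∂y = −n_y/n_z = 0.57468.
Unit vector along 080° is (sin 80°, cos 80°) = (0.9848, 0.1736).
Slope in that direction = a·(0.9848) + b·(0.1736) = −0.24104.
Apparent dip = arctan|0.24104| = 13.6° (true dip is 33.9°, so apparent ≤ true as expected).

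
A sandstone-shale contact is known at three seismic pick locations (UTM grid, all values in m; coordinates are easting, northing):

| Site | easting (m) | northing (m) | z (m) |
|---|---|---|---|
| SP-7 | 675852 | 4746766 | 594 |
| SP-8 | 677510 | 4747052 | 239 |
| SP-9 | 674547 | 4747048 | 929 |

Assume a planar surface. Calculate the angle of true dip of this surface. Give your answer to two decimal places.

Two edge vectors: SP-7→SP-8 = (1658, 286, -355), SP-7→SP-9 = (-1305, 282, 335).
Normal n = (SP-7→SP-8) × (SP-7→SP-9) = (195920, -92155, 840786).
So ∂z/∂easting = −n_x/n_z = −0.23302 and ∂z/∂northing = −n_y/n_z = 0.10961.
Gradient magnitude |∇z| = √(a² + b²) = √(0.05430 + 0.01201) = 0.25751.
True dip = arctan(0.25751) = 14.44°, dipping toward ESE (azimuth ≈ 115°).

14.44°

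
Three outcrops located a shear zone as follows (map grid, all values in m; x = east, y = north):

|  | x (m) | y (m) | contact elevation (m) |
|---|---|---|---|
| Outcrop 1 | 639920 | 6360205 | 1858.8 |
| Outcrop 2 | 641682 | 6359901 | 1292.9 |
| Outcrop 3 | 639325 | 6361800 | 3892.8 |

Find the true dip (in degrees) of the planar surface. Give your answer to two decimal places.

Let the plane be z = a·x + b·y + c.
Outcrop 2−Outcrop 1: 1762a − 304b = −565.9;  Outcrop 3−Outcrop 1: −595a + 1595b = 2034.
Solving gives a = −0.10811, b = 1.23491.
Gradient magnitude |∇z| = √(a² + b²) = √(0.01169 + 1.52499) = 1.23963.
True dip = arctan(1.23963) = 51.11°, dipping toward S (azimuth ≈ 175°).

51.11°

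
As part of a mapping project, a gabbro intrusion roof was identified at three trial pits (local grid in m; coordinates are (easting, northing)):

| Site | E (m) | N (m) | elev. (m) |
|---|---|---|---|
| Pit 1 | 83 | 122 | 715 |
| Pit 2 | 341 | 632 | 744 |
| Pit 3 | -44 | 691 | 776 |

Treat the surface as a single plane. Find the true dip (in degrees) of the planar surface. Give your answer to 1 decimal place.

6.6°

Let the plane be z = a·E + b·N + c.
Pit 2−Pit 1: 258a + 510b = 29;  Pit 3−Pit 1: −127a + 569b = 61.
Solving gives a = −0.06905, b = 0.09179.
Gradient magnitude |∇z| = √(a² + b²) = √(0.00477 + 0.00843) = 0.11487.
True dip = arctan(0.11487) = 6.6°, dipping toward SE (azimuth ≈ 143°).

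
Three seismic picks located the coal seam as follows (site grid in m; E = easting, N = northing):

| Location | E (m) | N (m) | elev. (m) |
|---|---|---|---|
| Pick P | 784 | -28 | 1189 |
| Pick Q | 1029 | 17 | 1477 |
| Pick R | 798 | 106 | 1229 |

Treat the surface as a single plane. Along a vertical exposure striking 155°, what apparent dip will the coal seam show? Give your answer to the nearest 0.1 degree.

17.8°

Two edge vectors: Pick P→Pick Q = (245, 45, 288), Pick P→Pick R = (14, 134, 40).
Normal n = (Pick P→Pick Q) × (Pick P→Pick R) = (-36792, -5768, 32200).
So ∂z/∂E = −n_x/n_z = 1.14261 and ∂z/∂N = −n_y/n_z = 0.17913.
Unit vector along 155° is (sin 155°, cos 155°) = (0.4226, -0.9063).
Slope in that direction = a·(0.4226) + b·(-0.9063) = 0.32054.
Apparent dip = arctan|0.32054| = 17.8° (true dip is 49.2°, so apparent ≤ true as expected).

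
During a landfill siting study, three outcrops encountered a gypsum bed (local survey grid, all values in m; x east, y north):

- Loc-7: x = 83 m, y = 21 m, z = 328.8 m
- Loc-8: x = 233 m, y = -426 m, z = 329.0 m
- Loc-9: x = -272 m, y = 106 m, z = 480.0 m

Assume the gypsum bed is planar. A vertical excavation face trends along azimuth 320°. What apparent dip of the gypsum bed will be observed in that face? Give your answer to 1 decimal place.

Let the plane be z = a·x + b·y + c.
Loc-8−Loc-7: 150a − 447b = 0.2;  Loc-9−Loc-7: −355a + 85b = 151.2.
Solving gives a = −0.46324, b = −0.15590.
Unit vector along 320° is (sin 320°, cos 320°) = (-0.6428, 0.7660).
Slope in that direction = a·(-0.6428) + b·(0.7660) = 0.17834.
Apparent dip = arctan|0.17834| = 10.1° (true dip is 26.0°, so apparent ≤ true as expected).

10.1°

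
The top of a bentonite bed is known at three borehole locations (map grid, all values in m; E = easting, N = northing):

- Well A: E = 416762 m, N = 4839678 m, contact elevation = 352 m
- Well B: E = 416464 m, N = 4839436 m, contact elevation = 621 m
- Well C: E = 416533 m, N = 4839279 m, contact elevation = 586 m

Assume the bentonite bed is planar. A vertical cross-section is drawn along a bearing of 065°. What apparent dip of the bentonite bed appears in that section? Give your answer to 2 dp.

Let the plane be z = a·E + b·N + c.
Well B−Well A: −298a − 242b = 269;  Well C−Well A: −229a − 399b = 234.
Solving gives a = −0.79867, b = −0.12808.
Unit vector along 065° is (sin 65°, cos 65°) = (0.9063, 0.4226).
Slope in that direction = a·(0.9063) + b·(0.4226) = −0.77797.
Apparent dip = arctan|0.77797| = 37.88° (true dip is 39.0°, so apparent ≤ true as expected).

37.88°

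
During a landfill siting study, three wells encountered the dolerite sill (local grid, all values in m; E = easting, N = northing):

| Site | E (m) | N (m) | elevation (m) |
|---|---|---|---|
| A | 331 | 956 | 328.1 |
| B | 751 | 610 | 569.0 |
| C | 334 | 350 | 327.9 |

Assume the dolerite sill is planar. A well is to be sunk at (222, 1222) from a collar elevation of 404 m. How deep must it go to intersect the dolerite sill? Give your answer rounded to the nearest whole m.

Two edge vectors: A→B = (420, -346, 240.9), A→C = (3, -606, -0.2).
Normal n = (A→B) × (A→C) = (146054.6, 806.7, -253482).
So ∂z/∂E = −n_x/n_z = 0.57619 and ∂z/∂N = −n_y/n_z = 0.00318.
Intercept c from A: 328.1 − 190.72 − 3.04 = 134.34.
At (222, 1222): z_contact = 127.9 + 3.9 + 134.34 = 266.1 m.
Depth below ground = 404 − 266.1 = 138 m.

138 m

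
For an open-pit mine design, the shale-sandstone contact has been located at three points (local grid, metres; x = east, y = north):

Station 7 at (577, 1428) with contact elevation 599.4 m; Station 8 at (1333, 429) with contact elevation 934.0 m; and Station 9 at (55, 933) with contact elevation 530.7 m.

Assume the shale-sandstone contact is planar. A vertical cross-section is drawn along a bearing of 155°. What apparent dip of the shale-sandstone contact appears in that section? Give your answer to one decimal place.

13.2°

Two edge vectors: Station 7→Station 8 = (756, -999, 334.6), Station 7→Station 9 = (-522, -495, -68.7).
Normal n = (Station 7→Station 8) × (Station 7→Station 9) = (234258.3, -122724, -895698).
So ∂z/∂x = −n_x/n_z = 0.26154 and ∂z/∂y = −n_y/n_z = −0.13701.
Unit vector along 155° is (sin 155°, cos 155°) = (0.4226, -0.9063).
Slope in that direction = a·(0.4226) + b·(-0.9063) = 0.23471.
Apparent dip = arctan|0.23471| = 13.2° (true dip is 16.4°, so apparent ≤ true as expected).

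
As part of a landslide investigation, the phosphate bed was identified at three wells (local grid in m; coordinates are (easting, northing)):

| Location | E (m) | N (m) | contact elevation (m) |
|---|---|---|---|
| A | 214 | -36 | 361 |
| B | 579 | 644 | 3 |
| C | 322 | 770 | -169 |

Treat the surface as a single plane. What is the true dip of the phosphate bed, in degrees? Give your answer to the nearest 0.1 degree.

Let the plane be z = a·E + b·N + c.
B−A: 365a + 680b = −358;  C−A: 108a + 806b = −530.
Solving gives a = 0.32549, b = −0.70118.
Gradient magnitude |∇z| = √(a² + b²) = √(0.10594 + 0.49166) = 0.77305.
True dip = arctan(0.77305) = 37.7°, dipping toward NNW (azimuth ≈ 335°).

37.7°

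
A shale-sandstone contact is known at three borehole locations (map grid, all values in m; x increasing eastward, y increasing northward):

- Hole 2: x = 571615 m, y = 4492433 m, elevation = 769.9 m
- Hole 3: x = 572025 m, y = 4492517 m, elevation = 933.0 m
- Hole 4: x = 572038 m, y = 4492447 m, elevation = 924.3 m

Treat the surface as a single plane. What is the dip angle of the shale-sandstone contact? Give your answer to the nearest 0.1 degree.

22.1°

Two edge vectors: Hole 2→Hole 3 = (410, 84, 163.1), Hole 2→Hole 4 = (423, 14, 154.4).
Normal n = (Hole 2→Hole 3) × (Hole 2→Hole 4) = (10686.2, 5687.3, -29792).
So ∂z/∂x = −n_x/n_z = 0.35869 and ∂z/∂y = −n_y/n_z = 0.19090.
Gradient magnitude |∇z| = √(a² + b²) = √(0.12866 + 0.03644) = 0.40633.
True dip = arctan(0.40633) = 22.1°, dipping toward WSW (azimuth ≈ 242°).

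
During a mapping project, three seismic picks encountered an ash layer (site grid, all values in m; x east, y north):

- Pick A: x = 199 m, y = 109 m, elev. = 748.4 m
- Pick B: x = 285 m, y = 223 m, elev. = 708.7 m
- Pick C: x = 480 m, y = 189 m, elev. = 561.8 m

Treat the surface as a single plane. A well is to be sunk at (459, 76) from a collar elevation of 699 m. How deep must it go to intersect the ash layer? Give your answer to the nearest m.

144 m

Let the plane be z = a·x + b·y + c.
Pick B−Pick A: 86a + 114b = −39.7;  Pick C−Pick A: 281a + 80b = −186.6.
Solving gives a = −0.71942, b = 0.19448.
Then c = 748.4 − a·199 − b·109 = 870.37.
At (459, 76): z_contact = −330.2 + 14.8 + 870.37 = 554.9 m.
Depth below ground = 699 − 554.9 = 144 m.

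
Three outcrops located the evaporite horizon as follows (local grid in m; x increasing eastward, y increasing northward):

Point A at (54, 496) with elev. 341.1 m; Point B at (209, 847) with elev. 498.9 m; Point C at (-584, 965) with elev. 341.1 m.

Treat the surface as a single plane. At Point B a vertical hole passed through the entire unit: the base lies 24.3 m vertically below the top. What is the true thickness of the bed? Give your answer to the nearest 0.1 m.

Let the plane be z = a·x + b·y + c.
Point B−Point A: 155a + 351b = 157.8;  Point C−Point A: −638a + 469b = 0.
Solving gives a = 0.24949, b = 0.33940.
|∇z| = √(a²+b²) = 0.42123, so dip δ = arctan(0.42123) = 22.84°.
True thickness = vertical thickness × cos δ = 24.3 × cos 22.84° = 22.4 m.

22.4 m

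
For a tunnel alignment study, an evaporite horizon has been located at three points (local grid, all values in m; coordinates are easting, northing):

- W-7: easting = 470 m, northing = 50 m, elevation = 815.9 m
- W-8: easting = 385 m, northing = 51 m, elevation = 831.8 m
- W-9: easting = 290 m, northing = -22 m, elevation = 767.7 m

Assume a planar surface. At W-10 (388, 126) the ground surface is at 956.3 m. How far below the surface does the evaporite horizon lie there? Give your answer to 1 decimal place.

42.2 m

Let the plane be z = a·easting + b·northing + c.
W-8−W-7: −85a + 1b = 15.9;  W-9−W-7: −180a − 72b = −48.2.
Solving gives a = −0.17406, b = 1.10460.
Then c = 815.9 − a·470 − b·50 = 842.48.
At (388, 126): z_contact = −67.54 + 139.18 + 842.48 = 914.12 m.
Depth below ground = 956.3 − 914.12 = 42.2 m.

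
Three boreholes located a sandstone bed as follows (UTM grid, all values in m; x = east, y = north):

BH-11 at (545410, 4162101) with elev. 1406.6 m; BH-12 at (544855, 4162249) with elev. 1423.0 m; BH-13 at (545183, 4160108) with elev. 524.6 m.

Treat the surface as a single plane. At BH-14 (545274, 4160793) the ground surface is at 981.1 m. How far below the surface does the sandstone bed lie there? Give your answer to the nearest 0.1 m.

152.2 m

Two edge vectors: BH-11→BH-12 = (-555, 148, 16.4), BH-11→BH-13 = (-227, -1993, -882).
Normal n = (BH-11→BH-12) × (BH-11→BH-13) = (-97850.8, -493232.8, 1139711).
So ∂z/∂x = −n_x/n_z = 0.085855800 and ∂z/∂y = −n_y/n_z = 0.432770062.
Intercept c from BH-11: 1406.6 − 46826.61 − 1801232.71 = −1846652.72.
At (545274, 4160793): z_contact = 46814.94 + 1800666.64 − 1846652.72 = 828.86 m.
Depth below ground = 981.1 − 828.86 = 152.2 m.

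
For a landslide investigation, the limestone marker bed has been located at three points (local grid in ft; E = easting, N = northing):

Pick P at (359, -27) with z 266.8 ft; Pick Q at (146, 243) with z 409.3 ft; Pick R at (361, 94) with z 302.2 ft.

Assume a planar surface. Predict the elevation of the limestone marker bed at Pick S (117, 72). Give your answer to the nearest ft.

367 ft

Let the plane be z = a·E + b·N + c.
Pick Q−Pick P: −213a + 270b = 142.5;  Pick R−Pick P: 2a + 121b = 35.4.
Solving gives a = −0.29204, b = 0.29739.
Then c = 266.8 − a·359 − b·-27 = 379.67.
At (117, 72): z = −34.2 + 21.4 + 379.67 = 366.9 ft.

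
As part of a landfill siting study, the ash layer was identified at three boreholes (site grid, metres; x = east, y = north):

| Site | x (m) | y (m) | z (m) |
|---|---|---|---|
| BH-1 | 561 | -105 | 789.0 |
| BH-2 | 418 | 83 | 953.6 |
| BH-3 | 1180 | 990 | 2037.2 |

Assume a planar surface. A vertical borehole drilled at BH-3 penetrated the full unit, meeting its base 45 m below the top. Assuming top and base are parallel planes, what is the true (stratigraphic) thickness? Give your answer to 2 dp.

31.09 m

Let the plane be z = a·x + b·y + c.
BH-2−BH-1: −143a + 188b = 164.6;  BH-3−BH-1: 619a + 1095b = 1248.2.
Solving gives a = 0.19939, b = 1.02719.
|∇z| = √(a²+b²) = 1.04637, so dip δ = arctan(1.04637) = 46.30°.
True thickness = vertical thickness × cos δ = 45 × cos 46.30° = 31.09 m.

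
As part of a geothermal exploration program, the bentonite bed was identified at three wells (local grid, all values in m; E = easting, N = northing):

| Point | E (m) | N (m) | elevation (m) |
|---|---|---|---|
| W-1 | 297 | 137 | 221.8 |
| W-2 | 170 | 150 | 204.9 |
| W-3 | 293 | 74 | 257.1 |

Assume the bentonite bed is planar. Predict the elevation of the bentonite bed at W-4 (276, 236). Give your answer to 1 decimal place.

Let the plane be z = a·E + b·N + c.
W-2−W-1: −127a + 13b = −16.9;  W-3−W-1: −4a − 63b = 35.3.
Solving gives a = 0.07523, b = −0.56509.
Then c = 221.8 − a·297 − b·137 = 276.88.
At (276, 236): z = 20.8 − 133.4 + 276.88 = 164.3 m.

164.3 m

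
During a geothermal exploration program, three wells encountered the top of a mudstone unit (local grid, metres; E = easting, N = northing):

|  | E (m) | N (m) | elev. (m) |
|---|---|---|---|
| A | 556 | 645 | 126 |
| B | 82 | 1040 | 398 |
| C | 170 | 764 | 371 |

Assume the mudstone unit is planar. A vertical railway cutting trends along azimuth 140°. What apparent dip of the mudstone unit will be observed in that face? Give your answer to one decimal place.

Two edge vectors: A→B = (-474, 395, 272), A→C = (-386, 119, 245).
Normal n = (A→B) × (A→C) = (64407, 11138, 96064).
So ∂z/∂E = −n_x/n_z = −0.67046 and ∂z/∂N = −n_y/n_z = −0.11594.
Unit vector along 140° is (sin 140°, cos 140°) = (0.6428, -0.7660).
Slope in that direction = a·(0.6428) + b·(-0.7660) = −0.34215.
Apparent dip = arctan|0.34215| = 18.9° (true dip is 34.2°, so apparent ≤ true as expected).

18.9°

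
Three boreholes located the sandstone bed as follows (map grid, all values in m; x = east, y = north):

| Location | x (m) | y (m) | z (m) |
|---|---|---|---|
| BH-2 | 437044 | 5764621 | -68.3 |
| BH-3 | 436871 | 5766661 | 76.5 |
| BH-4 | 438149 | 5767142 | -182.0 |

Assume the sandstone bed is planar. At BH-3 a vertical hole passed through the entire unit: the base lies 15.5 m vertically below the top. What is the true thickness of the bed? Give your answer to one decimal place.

15.1 m

Let the plane be z = a·x + b·y + c.
BH-3−BH-2: −173a + 2040b = 144.8;  BH-4−BH-2: 1105a + 2521b = −113.7.
Solving gives a = −0.22190, b = 0.05216.
|∇z| = √(a²+b²) = 0.22795, so dip δ = arctan(0.22795) = 12.84°.
True thickness = vertical thickness × cos δ = 15.5 × cos 12.84° = 15.1 m.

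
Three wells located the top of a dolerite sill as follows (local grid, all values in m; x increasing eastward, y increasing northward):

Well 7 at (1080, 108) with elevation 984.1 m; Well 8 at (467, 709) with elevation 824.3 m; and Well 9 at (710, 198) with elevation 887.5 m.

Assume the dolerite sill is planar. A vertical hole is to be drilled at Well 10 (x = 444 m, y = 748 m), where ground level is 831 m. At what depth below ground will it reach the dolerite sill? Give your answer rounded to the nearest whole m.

13 m

Let the plane be z = a·x + b·y + c.
Well 8−Well 7: −613a + 601b = −159.8;  Well 9−Well 7: −370a + 90b = −96.6.
Solving gives a = 0.26121, b = 0.00054.
Then c = 984.1 − a·1080 − b·108 = 701.93.
At (444, 748): z_contact = 116.0 + 0.4 + 701.93 = 818.3 m.
Depth below ground = 831 − 818.3 = 13 m.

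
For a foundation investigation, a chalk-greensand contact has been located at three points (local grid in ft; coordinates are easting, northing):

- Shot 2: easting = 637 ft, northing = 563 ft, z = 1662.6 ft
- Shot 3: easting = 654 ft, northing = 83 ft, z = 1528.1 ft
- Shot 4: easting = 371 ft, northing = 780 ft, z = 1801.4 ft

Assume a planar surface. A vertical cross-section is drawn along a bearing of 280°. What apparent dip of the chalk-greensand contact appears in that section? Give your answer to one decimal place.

Two edge vectors: Shot 2→Shot 3 = (17, -480, -134.5), Shot 2→Shot 4 = (-266, 217, 138.8).
Normal n = (Shot 2→Shot 3) × (Shot 2→Shot 4) = (-37437.5, 33417.4, -123991).
So ∂z/∂easting = −n_x/n_z = −0.30194 and ∂z/∂northing = −n_y/n_z = 0.26951.
Unit vector along 280° is (sin 280°, cos 280°) = (-0.9848, 0.1736).
Slope in that direction = a·(-0.9848) + b·(0.1736) = 0.34415.
Apparent dip = arctan|0.34415| = 19.0° (true dip is 22.0°, so apparent ≤ true as expected).

19.0°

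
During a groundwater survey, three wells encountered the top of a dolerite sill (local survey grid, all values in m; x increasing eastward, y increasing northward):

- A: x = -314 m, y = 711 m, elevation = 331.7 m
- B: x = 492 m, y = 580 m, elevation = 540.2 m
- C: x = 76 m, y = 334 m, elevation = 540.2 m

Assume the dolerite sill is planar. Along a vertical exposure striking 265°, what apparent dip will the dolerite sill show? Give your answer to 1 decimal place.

Let the plane be z = a·x + b·y + c.
B−A: 806a − 131b = 208.5;  C−A: 390a − 377b = 208.5.
Solving gives a = 0.20291, b = −0.34314.
Unit vector along 265° is (sin 265°, cos 265°) = (-0.9962, -0.0872).
Slope in that direction = a·(-0.9962) + b·(-0.0872) = −0.17224.
Apparent dip = arctan|0.17224| = 9.8° (true dip is 21.7°, so apparent ≤ true as expected).

9.8°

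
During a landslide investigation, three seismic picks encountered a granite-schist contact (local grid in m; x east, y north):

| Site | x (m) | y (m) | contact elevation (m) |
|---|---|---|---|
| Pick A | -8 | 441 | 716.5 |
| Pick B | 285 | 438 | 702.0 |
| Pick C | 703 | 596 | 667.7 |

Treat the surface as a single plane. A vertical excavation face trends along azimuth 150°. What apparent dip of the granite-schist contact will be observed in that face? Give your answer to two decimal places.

2.72°

Let the plane be z = a·x + b·y + c.
Pick B−Pick A: 293a − 3b = −14.5;  Pick C−Pick A: 711a + 155b = −48.8.
Solving gives a = −0.05035, b = −0.08389.
Unit vector along 150° is (sin 150°, cos 150°) = (0.5000, -0.8660).
Slope in that direction = a·(0.5000) + b·(-0.8660) = 0.04748.
Apparent dip = arctan|0.04748| = 2.72° (true dip is 5.6°, so apparent ≤ true as expected).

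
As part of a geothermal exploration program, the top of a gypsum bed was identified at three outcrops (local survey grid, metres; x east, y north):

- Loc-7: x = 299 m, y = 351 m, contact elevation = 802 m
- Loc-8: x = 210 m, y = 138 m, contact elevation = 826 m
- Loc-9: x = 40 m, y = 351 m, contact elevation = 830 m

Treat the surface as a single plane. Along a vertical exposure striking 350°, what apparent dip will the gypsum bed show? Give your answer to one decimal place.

2.7°

Let the plane be z = a·x + b·y + c.
Loc-8−Loc-7: −89a − 213b = 24;  Loc-9−Loc-7: −259a + 0b = 28.
Solving gives a = −0.10811, b = −0.06750.
Unit vector along 350° is (sin 350°, cos 350°) = (-0.1736, 0.9848).
Slope in that direction = a·(-0.1736) + b·(0.9848) = −0.04771.
Apparent dip = arctan|0.04771| = 2.7° (true dip is 7.3°, so apparent ≤ true as expected).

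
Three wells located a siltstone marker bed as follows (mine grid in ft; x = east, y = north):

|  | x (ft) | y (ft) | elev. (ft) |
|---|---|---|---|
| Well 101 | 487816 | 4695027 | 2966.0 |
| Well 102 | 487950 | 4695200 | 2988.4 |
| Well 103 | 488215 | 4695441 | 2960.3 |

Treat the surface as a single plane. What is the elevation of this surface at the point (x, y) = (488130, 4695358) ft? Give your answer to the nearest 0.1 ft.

2965.2 ft

Two edge vectors: Well 101→Well 102 = (134, 173, 22.4), Well 101→Well 103 = (399, 414, -5.7).
Normal n = (Well 101→Well 102) × (Well 101→Well 103) = (-10259.7, 9701.4, -13551).
So ∂z/∂x = −n_x/n_z = −0.757117556 and ∂z/∂y = −n_y/n_z = 0.715917644.
Intercept c from Well 101: 2966 + 369334.06 − 3361252.67 = −2988952.61.
At (488130, 4695358): z = −369571.8 + 3361489.6 − 2988952.61 = 2965.2 ft.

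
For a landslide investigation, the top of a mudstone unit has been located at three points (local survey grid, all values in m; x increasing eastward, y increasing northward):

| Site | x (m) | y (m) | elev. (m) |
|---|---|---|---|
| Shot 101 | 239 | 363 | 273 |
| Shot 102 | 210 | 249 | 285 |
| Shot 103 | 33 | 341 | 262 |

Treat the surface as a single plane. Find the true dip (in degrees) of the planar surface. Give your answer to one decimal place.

Two edge vectors: Shot 101→Shot 102 = (-29, -114, 12), Shot 101→Shot 103 = (-206, -22, -11).
Normal n = (Shot 101→Shot 102) × (Shot 101→Shot 103) = (1518, -2791, -22846).
So ∂z/∂x = −n_x/n_z = 0.06644 and ∂z/∂y = −n_y/n_z = −0.12217.
Gradient magnitude |∇z| = √(a² + b²) = √(0.00441 + 0.01492) = 0.13907.
True dip = arctan(0.13907) = 7.9°, dipping toward NNW (azimuth ≈ 331°).

7.9°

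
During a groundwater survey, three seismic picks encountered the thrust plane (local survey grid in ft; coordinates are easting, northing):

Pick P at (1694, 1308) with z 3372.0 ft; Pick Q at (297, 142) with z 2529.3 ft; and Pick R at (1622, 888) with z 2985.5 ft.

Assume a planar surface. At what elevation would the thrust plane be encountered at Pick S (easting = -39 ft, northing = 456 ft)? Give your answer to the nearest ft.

Two edge vectors: Pick P→Pick Q = (-1397, -1166, -842.7), Pick P→Pick R = (-72, -420, -386.5).
Normal n = (Pick P→Pick Q) × (Pick P→Pick R) = (96725, -479266.1, 502788).
So ∂z/∂easting = −n_x/n_z = −0.19238 and ∂z/∂northing = −n_y/n_z = 0.95322.
Intercept c from Pick P: 3372 + 325.89 − 1246.81 = 2451.08.
At (-39, 456): z = 7.5 + 434.7 + 2451.08 = 2893.2 ft.

2893 ft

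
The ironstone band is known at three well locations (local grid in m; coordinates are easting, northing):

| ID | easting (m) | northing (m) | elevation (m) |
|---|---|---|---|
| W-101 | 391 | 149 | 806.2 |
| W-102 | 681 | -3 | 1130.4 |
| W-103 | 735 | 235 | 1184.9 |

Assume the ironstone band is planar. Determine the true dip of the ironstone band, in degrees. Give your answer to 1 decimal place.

Let the plane be z = a·easting + b·northing + c.
W-102−W-101: 290a − 152b = 324.2;  W-103−W-101: 344a + 86b = 378.7.
Solving gives a = 1.10638, b = −0.02204.
Gradient magnitude |∇z| = √(a² + b²) = √(1.22408 + 0.00049) = 1.10660.
True dip = arctan(1.10660) = 47.9°, dipping toward W (azimuth ≈ 271°).

47.9°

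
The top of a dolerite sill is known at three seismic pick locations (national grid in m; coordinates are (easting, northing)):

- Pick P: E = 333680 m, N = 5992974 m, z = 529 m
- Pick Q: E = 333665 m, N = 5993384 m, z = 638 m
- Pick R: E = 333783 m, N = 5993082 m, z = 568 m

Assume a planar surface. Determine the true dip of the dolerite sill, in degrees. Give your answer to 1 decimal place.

16.0°

Two edge vectors: Pick P→Pick Q = (-15, 410, 109), Pick P→Pick R = (103, 108, 39).
Normal n = (Pick P→Pick Q) × (Pick P→Pick R) = (4218, 11812, -43850).
So ∂z/∂E = −n_x/n_z = 0.09619 and ∂z/∂N = −n_y/n_z = 0.26937.
Gradient magnitude |∇z| = √(a² + b²) = √(0.00925 + 0.07256) = 0.28603.
True dip = arctan(0.28603) = 16.0°, dipping toward SSW (azimuth ≈ 200°).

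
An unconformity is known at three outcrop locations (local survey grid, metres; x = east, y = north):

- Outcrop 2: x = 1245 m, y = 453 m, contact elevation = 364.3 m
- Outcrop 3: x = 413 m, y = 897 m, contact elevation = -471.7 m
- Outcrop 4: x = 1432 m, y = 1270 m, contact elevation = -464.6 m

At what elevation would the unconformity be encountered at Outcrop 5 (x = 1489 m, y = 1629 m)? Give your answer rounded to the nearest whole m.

Let the plane be z = a·x + b·y + c.
Outcrop 3−Outcrop 2: −832a + 444b = −836;  Outcrop 4−Outcrop 2: 187a + 817b = −828.9.
Solving gives a = 0.41294, b = −1.10908.
Then c = 364.3 − a·1245 − b·453 = 352.60.
At (1489, 1629): z = 614.9 − 1806.7 + 352.60 = -839.2 m.

-839 m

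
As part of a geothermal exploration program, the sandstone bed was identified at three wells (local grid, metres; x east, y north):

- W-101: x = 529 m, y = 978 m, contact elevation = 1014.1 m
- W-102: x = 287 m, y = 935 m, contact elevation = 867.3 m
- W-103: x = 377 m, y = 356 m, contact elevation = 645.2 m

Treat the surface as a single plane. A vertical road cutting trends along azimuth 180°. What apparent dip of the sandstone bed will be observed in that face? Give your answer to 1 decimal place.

Let the plane be z = a·x + b·y + c.
W-102−W-101: −242a − 43b = −146.8;  W-103−W-101: −152a − 622b = −368.9.
Solving gives a = 0.52398, b = 0.46504.
Unit vector along 180° is (sin 180°, cos 180°) = (0.0000, -1.0000).
Slope in that direction = a·(0.0000) + b·(-1.0000) = −0.46504.
Apparent dip = arctan|0.46504| = 24.9° (true dip is 35.0°, so apparent ≤ true as expected).

24.9°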